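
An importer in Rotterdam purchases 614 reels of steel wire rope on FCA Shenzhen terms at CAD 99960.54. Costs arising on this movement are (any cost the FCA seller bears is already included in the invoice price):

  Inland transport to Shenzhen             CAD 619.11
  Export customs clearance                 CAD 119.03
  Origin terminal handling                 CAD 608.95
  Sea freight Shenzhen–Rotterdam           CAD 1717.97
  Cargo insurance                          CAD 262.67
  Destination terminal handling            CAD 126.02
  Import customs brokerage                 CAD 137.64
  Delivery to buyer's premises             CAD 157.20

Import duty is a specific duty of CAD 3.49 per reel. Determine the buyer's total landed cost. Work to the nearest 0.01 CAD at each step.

FCA: the seller delivers export-cleared goods to the carrier; the buyer bears costs from that point.
Already in the invoice (seller's account under FCA): inland to port, export clearance — exclude.
CIF value = FCA price + origin terminal + freight + insurance = 99960.54 + 608.95 + 1717.97 + 262.67 = 102550.13
Import duty = 614 × 3.49 = 2142.86
Buyer bears: origin terminal 608.95 + freight 1717.97 + insurance 262.67 + destination terminal 126.02 + brokerage 137.64 + delivery 157.20 + duty 2142.86 = 5153.31
Landed cost = invoice 99960.54 + 5153.31 = 105113.85

Total landed cost: CAD 105113.85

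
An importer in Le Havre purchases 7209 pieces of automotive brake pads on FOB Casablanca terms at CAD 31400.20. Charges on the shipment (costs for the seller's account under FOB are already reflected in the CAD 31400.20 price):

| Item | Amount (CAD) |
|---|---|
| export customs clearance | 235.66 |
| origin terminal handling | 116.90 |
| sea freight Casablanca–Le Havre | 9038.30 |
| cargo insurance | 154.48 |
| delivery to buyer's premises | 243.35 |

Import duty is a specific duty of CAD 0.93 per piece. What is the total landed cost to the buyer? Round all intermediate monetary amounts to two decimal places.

Total landed cost: CAD 47540.70

FOB: the seller bears costs until goods are on board at the origin port; the buyer bears freight, insurance and all costs thereafter.
Already in the invoice (seller's account under FOB): export clearance, origin terminal — exclude.
CIF value = FOB price + freight + insurance = 31400.20 + 9038.30 + 154.48 = 40592.98
Import duty = 7209 × 0.93 = 6704.37
Buyer bears: freight 9038.30 + insurance 154.48 + delivery 243.35 + duty 6704.37 = 16140.50
Landed cost = invoice 31400.20 + 16140.50 = 47540.70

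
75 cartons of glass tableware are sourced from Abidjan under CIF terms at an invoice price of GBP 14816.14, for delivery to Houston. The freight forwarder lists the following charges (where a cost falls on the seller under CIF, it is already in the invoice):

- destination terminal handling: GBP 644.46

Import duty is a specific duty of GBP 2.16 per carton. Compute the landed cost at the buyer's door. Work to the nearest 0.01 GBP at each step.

CIF: the seller pays costs through ocean freight and marine insurance to the destination port.
The CIF price already equals the CIF value: 14816.14
Import duty = 75 × 2.16 = 162.00
Buyer bears: destination terminal 644.46 + duty 162.00 = 806.46
Landed cost = invoice 14816.14 + 806.46 = 15622.60

Total landed cost: GBP 15622.60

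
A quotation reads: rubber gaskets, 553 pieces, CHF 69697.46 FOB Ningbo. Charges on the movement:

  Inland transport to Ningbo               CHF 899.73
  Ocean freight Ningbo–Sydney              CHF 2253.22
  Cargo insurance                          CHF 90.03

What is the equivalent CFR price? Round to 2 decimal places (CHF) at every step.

CFR price: CHF 71950.68

Not relevant to the conversion: inland to port — on the seller under both FOB and CFR; already in the FOB price and stays in the CFR price. insurance — on the buyer under both terms; not part of either seller's price.
From FOB to CFR, the seller additionally bears: freight.
CFR price = 69697.46 + 2253.22 = 71950.68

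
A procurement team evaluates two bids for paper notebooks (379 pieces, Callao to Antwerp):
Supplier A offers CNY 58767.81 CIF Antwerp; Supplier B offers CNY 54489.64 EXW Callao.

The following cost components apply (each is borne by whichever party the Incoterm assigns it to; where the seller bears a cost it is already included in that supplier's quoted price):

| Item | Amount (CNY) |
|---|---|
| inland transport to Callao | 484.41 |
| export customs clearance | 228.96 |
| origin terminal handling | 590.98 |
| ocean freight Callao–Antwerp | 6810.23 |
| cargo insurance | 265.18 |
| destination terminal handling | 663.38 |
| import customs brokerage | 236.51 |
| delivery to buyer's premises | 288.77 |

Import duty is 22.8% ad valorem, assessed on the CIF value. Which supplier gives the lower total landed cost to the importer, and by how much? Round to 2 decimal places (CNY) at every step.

Supplier A is cheaper by CNY 5036.75

Supplier A (CIF):
The CIF price already equals the CIF value: 58767.81
Import duty = 58767.81 × 22.8% = 13399.06
Buyer bears (A): 663.38 + 236.51 + 288.77 = 1188.66
Landed cost (A) = invoice 58767.81 + 1188.66 + duty 13399.06 = 73355.53
Supplier B (EXW):
CIF value = EXW price + inland to port + export clearance + origin terminal + freight + insurance = 54489.64 + 484.41 + 228.96 + 590.98 + 6810.23 + 265.18 = 62869.40
Import duty = 62869.40 × 22.8% = 14334.22
Buyer bears (B): 484.41 + 228.96 + 590.98 + 6810.23 + 265.18 + 663.38 + 236.51 + 288.77 = 9568.42
Landed cost (B) = invoice 54489.64 + 9568.42 + duty 14334.22 = 78392.28
Difference = |73355.53 − 78392.28| = 5036.75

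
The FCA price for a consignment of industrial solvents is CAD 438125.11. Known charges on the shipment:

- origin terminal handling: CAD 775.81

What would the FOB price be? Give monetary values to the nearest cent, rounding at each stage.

FOB price: CAD 438900.92

From FCA to FOB, the seller additionally bears: origin terminal.
FOB price = 438125.11 + 775.81 = 438900.92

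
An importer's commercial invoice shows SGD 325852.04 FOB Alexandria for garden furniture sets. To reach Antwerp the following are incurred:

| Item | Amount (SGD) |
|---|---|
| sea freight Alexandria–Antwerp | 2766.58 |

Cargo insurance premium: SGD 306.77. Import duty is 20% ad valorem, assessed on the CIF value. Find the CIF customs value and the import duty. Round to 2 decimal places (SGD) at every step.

CIF = FOB price + freight + insurance
CIF = 325852.04 + 2766.58 + 306.77 = 328925.39
Import duty = 328925.39 × 20% = 65785.08

CIF value: SGD 328925.39; import duty: SGD 65785.08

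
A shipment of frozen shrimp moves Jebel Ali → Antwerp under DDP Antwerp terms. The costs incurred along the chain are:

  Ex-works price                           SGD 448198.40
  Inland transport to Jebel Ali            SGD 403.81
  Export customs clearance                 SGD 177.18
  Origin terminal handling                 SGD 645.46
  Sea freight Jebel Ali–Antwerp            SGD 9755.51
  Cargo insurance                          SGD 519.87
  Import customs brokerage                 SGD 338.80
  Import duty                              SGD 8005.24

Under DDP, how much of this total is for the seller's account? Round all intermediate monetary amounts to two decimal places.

Seller's account: SGD 468044.27

DDP: the seller bears all costs including import duty.
Seller's account: goods 448198.40 + inland to port 403.81 + export clearance 177.18 + origin terminal 645.46 + freight 9755.51 + insurance 519.87 + brokerage 338.80 + duty 8005.24 = 468044.27
Buyer's account: 0.00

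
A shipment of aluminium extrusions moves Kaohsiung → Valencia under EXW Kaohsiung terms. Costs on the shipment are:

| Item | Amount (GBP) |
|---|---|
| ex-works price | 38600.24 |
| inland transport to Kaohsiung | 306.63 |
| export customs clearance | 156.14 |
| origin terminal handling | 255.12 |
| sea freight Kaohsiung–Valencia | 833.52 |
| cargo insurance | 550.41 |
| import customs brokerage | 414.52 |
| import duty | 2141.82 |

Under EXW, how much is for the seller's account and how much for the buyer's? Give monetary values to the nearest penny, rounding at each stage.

Seller: GBP 38600.24; buyer: GBP 4658.16

EXW: the seller makes goods available at their premises; the buyer bears all onward costs.
Seller's account: goods 38600.24 = 38600.24
Buyer's account: inland to port 306.63 + export clearance 156.14 + origin terminal 255.12 + freight 833.52 + insurance 550.41 + brokerage 414.52 + duty 2141.82 = 4658.16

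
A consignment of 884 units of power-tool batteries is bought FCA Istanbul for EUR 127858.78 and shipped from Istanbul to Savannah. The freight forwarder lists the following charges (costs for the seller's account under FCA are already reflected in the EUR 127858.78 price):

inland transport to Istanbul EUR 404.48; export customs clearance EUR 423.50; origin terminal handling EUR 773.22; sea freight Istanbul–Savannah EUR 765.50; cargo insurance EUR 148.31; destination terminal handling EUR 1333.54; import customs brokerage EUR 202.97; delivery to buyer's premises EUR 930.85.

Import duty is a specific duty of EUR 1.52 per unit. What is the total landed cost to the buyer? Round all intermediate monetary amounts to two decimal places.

FCA: the seller delivers export-cleared goods to the carrier; the buyer bears costs from that point.
Already in the invoice (seller's account under FCA): inland to port, export clearance — exclude.
CIF value = FCA price + origin terminal + freight + insurance = 127858.78 + 773.22 + 765.50 + 148.31 = 129545.81
Import duty = 884 × 1.52 = 1343.68
Buyer bears: origin terminal 773.22 + freight 765.50 + insurance 148.31 + destination terminal 1333.54 + brokerage 202.97 + delivery 930.85 + duty 1343.68 = 5498.07
Landed cost = invoice 127858.78 + 5498.07 = 133356.85

Total landed cost: EUR 133356.85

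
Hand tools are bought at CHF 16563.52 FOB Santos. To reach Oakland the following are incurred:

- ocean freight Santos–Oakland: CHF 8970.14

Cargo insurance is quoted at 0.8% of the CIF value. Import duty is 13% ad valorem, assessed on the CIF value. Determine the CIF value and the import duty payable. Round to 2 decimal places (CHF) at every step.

CIF value: CHF 25739.58; import duty: CHF 3346.15

Let C be the CIF value. C = FOB price + freight + 0.8% × C
C − 0.8% × C = 16563.52 + 8970.14
0.992 × C = 25533.66
C = 25533.66 / 0.992 = 25739.58
Insurance premium = 0.8% × 25739.58 = 205.92
Import duty = 25739.58 × 13% = 3346.15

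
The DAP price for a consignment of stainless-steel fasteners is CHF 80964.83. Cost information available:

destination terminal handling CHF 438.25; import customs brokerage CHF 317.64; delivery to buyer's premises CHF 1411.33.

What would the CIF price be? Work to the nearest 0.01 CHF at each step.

CIF price: CHF 79115.25

Not relevant to the conversion: brokerage — on the buyer under both terms; not part of either seller's price.
From DAP to CIF, the seller no longer bears: destination terminal, delivery.
CIF price = 80964.83 − 438.25 − 1411.33 = 79115.25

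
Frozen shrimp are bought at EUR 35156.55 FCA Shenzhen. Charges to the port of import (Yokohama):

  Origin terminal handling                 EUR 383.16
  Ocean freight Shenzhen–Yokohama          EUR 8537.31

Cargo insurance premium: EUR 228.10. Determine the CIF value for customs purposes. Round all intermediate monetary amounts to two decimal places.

CIF = FCA price + pre-shipment costs + freight + insurance
CIF = 35156.55 + 383.16 + 8537.31 + 228.10 = 44305.12

CIF value: EUR 44305.12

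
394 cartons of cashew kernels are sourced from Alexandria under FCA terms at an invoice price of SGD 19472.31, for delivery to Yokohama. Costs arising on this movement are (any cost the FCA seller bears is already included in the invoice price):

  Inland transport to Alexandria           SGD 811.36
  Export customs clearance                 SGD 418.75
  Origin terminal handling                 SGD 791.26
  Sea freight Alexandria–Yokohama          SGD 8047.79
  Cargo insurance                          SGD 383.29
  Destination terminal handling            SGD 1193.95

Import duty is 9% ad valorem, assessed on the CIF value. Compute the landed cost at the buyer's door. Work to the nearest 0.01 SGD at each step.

Total landed cost: SGD 32471.12

FCA: the seller delivers export-cleared goods to the carrier; the buyer bears costs from that point.
Already in the invoice (seller's account under FCA): inland to port, export clearance — exclude.
CIF value = FCA price + origin terminal + freight + insurance = 19472.31 + 791.26 + 8047.79 + 383.29 = 28694.65
Import duty = 28694.65 × 9% = 2582.52
Buyer bears: origin terminal 791.26 + freight 8047.79 + insurance 383.29 + destination terminal 1193.95 + duty 2582.52 = 12998.81
Landed cost = invoice 19472.31 + 12998.81 = 32471.12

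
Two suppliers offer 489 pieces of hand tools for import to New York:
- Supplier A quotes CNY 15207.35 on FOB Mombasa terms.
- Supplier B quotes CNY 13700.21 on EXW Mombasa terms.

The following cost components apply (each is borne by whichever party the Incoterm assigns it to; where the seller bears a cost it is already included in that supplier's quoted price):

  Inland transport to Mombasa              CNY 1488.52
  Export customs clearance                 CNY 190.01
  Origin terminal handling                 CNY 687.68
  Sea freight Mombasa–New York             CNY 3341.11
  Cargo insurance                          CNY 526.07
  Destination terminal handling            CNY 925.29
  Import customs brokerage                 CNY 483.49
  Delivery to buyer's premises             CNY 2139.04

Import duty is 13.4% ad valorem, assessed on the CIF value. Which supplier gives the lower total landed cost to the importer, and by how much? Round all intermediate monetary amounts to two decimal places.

Supplier A (FOB):
CIF value = FOB price + freight + insurance = 15207.35 + 3341.11 + 526.07 = 19074.53
Import duty = 19074.53 × 13.4% = 2555.99
Buyer bears (A): 3341.11 + 526.07 + 925.29 + 483.49 + 2139.04 = 7415.00
Landed cost (A) = invoice 15207.35 + 7415.00 + duty 2555.99 = 25178.34
Supplier B (EXW):
CIF value = EXW price + inland to port + export clearance + origin terminal + freight + insurance = 13700.21 + 1488.52 + 190.01 + 687.68 + 3341.11 + 526.07 = 19933.60
Import duty = 19933.60 × 13.4% = 2671.10
Buyer bears (B): 1488.52 + 190.01 + 687.68 + 3341.11 + 526.07 + 925.29 + 483.49 + 2139.04 = 9781.21
Landed cost (B) = invoice 13700.21 + 9781.21 + duty 2671.10 = 26152.52
Difference = |25178.34 − 26152.52| = 974.18

Supplier A is cheaper by CNY 974.18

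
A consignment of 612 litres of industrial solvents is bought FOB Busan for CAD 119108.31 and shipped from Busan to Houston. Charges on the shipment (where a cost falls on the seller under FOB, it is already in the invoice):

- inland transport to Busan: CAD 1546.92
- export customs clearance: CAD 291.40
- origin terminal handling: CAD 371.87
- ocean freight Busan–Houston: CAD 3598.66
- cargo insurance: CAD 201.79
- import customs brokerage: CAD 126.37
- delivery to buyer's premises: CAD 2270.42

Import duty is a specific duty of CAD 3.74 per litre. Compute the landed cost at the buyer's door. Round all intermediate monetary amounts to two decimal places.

Total landed cost: CAD 127594.43

FOB: the seller bears costs until goods are on board at the origin port; the buyer bears freight, insurance and all costs thereafter.
Already in the invoice (seller's account under FOB): inland to port, export clearance, origin terminal — exclude.
CIF value = FOB price + freight + insurance = 119108.31 + 3598.66 + 201.79 = 122908.76
Import duty = 612 × 3.74 = 2288.88
Buyer bears: freight 3598.66 + insurance 201.79 + brokerage 126.37 + delivery 2270.42 + duty 2288.88 = 8486.12
Landed cost = invoice 119108.31 + 8486.12 = 127594.43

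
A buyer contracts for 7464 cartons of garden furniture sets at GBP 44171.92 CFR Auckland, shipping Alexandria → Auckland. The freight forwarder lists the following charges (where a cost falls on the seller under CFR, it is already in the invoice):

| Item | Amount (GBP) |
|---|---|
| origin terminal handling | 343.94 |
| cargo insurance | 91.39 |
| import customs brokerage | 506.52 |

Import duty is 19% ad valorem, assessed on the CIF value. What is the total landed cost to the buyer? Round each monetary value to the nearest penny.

Total landed cost: GBP 53179.86

CFR: the seller pays costs through ocean freight to the destination port, but not insurance.
Already in the invoice (seller's account under CFR): origin terminal — exclude.
CIF value = CFR price + insurance = 44171.92 + 91.39 = 44263.31
Import duty = 44263.31 × 19% = 8410.03
Buyer bears: insurance 91.39 + brokerage 506.52 + duty 8410.03 = 9007.94
Landed cost = invoice 44171.92 + 9007.94 = 53179.86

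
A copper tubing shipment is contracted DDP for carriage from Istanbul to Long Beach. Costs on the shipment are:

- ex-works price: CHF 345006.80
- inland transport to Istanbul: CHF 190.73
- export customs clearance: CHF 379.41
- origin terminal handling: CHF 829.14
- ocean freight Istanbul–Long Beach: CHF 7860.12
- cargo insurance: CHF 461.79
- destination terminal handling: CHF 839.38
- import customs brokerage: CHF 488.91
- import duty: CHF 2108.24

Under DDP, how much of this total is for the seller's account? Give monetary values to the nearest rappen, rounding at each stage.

DDP: the seller bears all costs including import duty.
Seller's account: goods 345006.80 + inland to port 190.73 + export clearance 379.41 + origin terminal 829.14 + freight 7860.12 + insurance 461.79 + destination terminal 839.38 + brokerage 488.91 + duty 2108.24 = 358164.52
Buyer's account: 0.00

Seller's account: CHF 358164.52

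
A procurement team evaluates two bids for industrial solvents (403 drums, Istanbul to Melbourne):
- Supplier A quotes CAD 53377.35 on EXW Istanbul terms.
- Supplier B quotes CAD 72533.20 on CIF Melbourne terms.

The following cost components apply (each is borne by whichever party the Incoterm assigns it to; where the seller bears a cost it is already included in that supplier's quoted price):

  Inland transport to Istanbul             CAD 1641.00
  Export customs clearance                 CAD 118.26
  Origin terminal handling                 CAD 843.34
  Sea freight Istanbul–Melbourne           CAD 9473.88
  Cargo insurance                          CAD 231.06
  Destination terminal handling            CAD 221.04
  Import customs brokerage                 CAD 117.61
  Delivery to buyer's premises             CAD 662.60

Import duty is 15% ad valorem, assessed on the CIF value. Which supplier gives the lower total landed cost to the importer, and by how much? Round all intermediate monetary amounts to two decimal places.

Supplier A is cheaper by CAD 7875.56

Supplier A (EXW):
CIF value = EXW price + inland to port + export clearance + origin terminal + freight + insurance = 53377.35 + 1641.00 + 118.26 + 843.34 + 9473.88 + 231.06 = 65684.89
Import duty = 65684.89 × 15% = 9852.73
Buyer bears (A): 1641.00 + 118.26 + 843.34 + 9473.88 + 231.06 + 221.04 + 117.61 + 662.60 = 13308.79
Landed cost (A) = invoice 53377.35 + 13308.79 + duty 9852.73 = 76538.87
Supplier B (CIF):
The CIF price already equals the CIF value: 72533.20
Import duty = 72533.20 × 15% = 10879.98
Buyer bears (B): 221.04 + 117.61 + 662.60 = 1001.25
Landed cost (B) = invoice 72533.20 + 1001.25 + duty 10879.98 = 84414.43
Difference = |76538.87 − 84414.43| = 7875.56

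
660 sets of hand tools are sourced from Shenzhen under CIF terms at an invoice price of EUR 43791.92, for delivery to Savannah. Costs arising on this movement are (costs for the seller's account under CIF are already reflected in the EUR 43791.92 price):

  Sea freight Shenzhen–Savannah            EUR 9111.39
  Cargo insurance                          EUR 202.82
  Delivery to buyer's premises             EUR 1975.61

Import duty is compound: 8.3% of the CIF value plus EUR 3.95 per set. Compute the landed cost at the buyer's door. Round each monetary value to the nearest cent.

Total landed cost: EUR 52009.26

CIF: the seller pays costs through ocean freight and marine insurance to the destination port.
Already in the invoice (seller's account under CIF): freight, insurance — exclude.
The CIF price already equals the CIF value: 43791.92
Ad valorem component: 43791.92 × 8.3% = 3634.73
Specific component: 660 × 3.95 = 2607.00
Import duty = 3634.73 + 2607.00 = 6241.73
Buyer bears: delivery 1975.61 + duty 6241.73 = 8217.34
Landed cost = invoice 43791.92 + 8217.34 = 52009.26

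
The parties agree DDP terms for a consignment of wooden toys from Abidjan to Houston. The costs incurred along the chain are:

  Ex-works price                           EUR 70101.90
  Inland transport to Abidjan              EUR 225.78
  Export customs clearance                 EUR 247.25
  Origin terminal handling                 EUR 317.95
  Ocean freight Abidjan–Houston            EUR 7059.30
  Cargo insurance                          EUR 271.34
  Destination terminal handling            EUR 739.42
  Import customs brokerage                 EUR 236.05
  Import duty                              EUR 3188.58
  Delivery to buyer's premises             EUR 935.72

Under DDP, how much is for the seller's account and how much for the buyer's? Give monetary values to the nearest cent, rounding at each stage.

DDP: the seller bears all costs including import duty.
Seller's account: goods 70101.90 + inland to port 225.78 + export clearance 247.25 + origin terminal 317.95 + freight 7059.30 + insurance 271.34 + destination terminal 739.42 + brokerage 236.05 + duty 3188.58 + delivery 935.72 = 83323.29
Buyer's account: 0.00

Seller: EUR 83323.29; buyer: EUR 0.00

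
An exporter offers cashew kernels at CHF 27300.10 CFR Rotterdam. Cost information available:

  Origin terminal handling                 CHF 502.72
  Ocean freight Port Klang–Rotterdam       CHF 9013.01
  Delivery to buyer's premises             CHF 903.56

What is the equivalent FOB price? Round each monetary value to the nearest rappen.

Not relevant to the conversion: origin terminal — on the seller under both CFR and FOB; already in the CFR price and stays in the FOB price. delivery — on the buyer under both terms; not part of either seller's price.
From CFR to FOB, the seller no longer bears: freight.
FOB price = 27300.10 − 9013.01 = 18287.09

FOB price: CHF 18287.09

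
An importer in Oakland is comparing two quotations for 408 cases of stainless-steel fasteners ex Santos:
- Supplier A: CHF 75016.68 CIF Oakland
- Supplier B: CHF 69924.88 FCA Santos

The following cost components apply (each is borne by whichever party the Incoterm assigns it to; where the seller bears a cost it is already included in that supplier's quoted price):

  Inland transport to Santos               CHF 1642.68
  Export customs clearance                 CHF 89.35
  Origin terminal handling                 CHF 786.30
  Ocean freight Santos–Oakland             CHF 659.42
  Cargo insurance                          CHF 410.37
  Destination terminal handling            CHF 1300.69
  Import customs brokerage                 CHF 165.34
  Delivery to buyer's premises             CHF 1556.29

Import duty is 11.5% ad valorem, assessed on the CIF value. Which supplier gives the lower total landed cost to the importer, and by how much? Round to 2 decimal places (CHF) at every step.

Supplier A (CIF):
The CIF price already equals the CIF value: 75016.68
Import duty = 75016.68 × 11.5% = 8626.92
Buyer bears (A): 1300.69 + 165.34 + 1556.29 = 3022.32
Landed cost (A) = invoice 75016.68 + 3022.32 + duty 8626.92 = 86665.92
Supplier B (FCA):
CIF value = FCA price + origin terminal + freight + insurance = 69924.88 + 786.30 + 659.42 + 410.37 = 71780.97
Import duty = 71780.97 × 11.5% = 8254.81
Buyer bears (B): 786.30 + 659.42 + 410.37 + 1300.69 + 165.34 + 1556.29 = 4878.41
Landed cost (B) = invoice 69924.88 + 4878.41 + duty 8254.81 = 83058.10
Difference = |86665.92 − 83058.10| = 3607.82

Supplier B is cheaper by CHF 3607.82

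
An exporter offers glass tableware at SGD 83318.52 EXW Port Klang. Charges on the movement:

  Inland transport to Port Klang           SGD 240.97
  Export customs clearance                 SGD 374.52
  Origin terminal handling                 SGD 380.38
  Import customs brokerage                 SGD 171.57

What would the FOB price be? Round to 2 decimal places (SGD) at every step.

FOB price: SGD 84314.39

Not relevant to the conversion: brokerage — on the buyer under both terms; not part of either seller's price.
From EXW to FOB, the seller additionally bears: inland to port, export clearance, origin terminal.
FOB price = 83318.52 + 240.97 + 374.52 + 380.38 = 84314.39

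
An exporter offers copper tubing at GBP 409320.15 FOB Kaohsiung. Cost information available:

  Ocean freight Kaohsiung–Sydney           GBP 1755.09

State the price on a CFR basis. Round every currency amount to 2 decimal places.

CFR price: GBP 411075.24

From FOB to CFR, the seller additionally bears: freight.
CFR price = 409320.15 + 1755.09 = 411075.24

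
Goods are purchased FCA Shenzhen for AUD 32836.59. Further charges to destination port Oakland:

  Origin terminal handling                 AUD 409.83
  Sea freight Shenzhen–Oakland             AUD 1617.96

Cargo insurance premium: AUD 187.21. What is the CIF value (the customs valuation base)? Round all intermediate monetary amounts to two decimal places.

CIF = FCA price + pre-shipment costs + freight + insurance
CIF = 32836.59 + 409.83 + 1617.96 + 187.21 = 35051.59

CIF value: AUD 35051.59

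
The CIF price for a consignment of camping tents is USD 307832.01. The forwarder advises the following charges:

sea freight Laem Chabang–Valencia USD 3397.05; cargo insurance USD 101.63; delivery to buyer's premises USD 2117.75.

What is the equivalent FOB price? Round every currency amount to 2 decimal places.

Not relevant to the conversion: delivery — on the buyer under both terms; not part of either seller's price.
From CIF to FOB, the seller no longer bears: freight, insurance.
FOB price = 307832.01 − 3397.05 − 101.63 = 304333.33

FOB price: USD 304333.33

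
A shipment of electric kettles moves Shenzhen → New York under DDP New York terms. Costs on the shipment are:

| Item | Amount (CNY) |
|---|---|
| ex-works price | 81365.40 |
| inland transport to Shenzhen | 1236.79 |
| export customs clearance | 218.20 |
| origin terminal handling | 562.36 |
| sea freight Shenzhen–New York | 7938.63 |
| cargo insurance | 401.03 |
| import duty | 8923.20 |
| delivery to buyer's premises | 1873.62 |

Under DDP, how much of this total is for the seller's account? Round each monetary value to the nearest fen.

Seller's account: CNY 102519.23

DDP: the seller bears all costs including import duty.
Seller's account: goods 81365.40 + inland to port 1236.79 + export clearance 218.20 + origin terminal 562.36 + freight 7938.63 + insurance 401.03 + duty 8923.20 + delivery 1873.62 = 102519.23
Buyer's account: 0.00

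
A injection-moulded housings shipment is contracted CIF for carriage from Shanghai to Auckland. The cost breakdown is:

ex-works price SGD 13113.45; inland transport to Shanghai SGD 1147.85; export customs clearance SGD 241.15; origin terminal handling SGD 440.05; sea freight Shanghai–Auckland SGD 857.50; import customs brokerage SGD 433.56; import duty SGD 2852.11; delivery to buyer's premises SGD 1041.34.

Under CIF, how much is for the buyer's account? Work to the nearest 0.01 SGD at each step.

Buyer's account: SGD 4327.01

CIF: the seller pays costs through ocean freight and marine insurance to the destination port.
Seller's account: goods 13113.45 + inland to port 1147.85 + export clearance 241.15 + origin terminal 440.05 + freight 857.50 = 15800.00
Buyer's account: brokerage 433.56 + duty 2852.11 + delivery 1041.34 = 4327.01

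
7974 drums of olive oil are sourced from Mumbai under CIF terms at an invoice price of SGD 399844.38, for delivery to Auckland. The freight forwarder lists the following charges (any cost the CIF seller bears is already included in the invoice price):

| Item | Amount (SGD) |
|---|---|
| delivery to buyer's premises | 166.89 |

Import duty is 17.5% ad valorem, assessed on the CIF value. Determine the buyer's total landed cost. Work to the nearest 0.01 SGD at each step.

CIF: the seller pays costs through ocean freight and marine insurance to the destination port.
The CIF price already equals the CIF value: 399844.38
Import duty = 399844.38 × 17.5% = 69972.77
Buyer bears: delivery 166.89 + duty 69972.77 = 70139.66
Landed cost = invoice 399844.38 + 70139.66 = 469984.04

Total landed cost: SGD 469984.04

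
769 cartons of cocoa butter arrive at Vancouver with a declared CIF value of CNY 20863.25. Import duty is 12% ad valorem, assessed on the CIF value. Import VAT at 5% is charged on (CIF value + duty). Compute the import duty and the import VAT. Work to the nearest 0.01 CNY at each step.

Import duty: CNY 2503.59; import VAT: CNY 1168.34

Import duty = 20863.25 × 12% = 2503.59
VAT base = CIF + duty = 20863.25 + 2503.59 = 23366.84
Import VAT = 23366.84 × 5% = 1168.34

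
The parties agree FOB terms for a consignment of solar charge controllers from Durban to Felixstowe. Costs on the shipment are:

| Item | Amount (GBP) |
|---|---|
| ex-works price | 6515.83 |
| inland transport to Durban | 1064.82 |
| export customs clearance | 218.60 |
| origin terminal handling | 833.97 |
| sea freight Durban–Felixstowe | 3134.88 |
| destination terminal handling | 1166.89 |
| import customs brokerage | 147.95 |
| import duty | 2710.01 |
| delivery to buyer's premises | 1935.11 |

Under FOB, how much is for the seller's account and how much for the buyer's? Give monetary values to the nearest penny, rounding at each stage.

FOB: the seller bears costs until goods are on board at the origin port; the buyer bears freight, insurance and all costs thereafter.
Seller's account: goods 6515.83 + inland to port 1064.82 + export clearance 218.60 + origin terminal 833.97 = 8633.22
Buyer's account: freight 3134.88 + destination terminal 1166.89 + brokerage 147.95 + duty 2710.01 + delivery 1935.11 = 9094.84

Seller: GBP 8633.22; buyer: GBP 9094.84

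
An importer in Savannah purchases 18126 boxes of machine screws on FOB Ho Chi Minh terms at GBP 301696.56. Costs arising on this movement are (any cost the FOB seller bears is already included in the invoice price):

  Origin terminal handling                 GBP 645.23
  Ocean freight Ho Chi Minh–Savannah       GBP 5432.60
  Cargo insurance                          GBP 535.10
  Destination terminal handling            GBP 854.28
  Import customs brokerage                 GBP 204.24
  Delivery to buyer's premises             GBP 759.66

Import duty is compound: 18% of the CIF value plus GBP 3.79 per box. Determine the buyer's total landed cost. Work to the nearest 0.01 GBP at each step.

FOB: the seller bears costs until goods are on board at the origin port; the buyer bears freight, insurance and all costs thereafter.
Already in the invoice (seller's account under FOB): origin terminal — exclude.
CIF value = FOB price + freight + insurance = 301696.56 + 5432.60 + 535.10 = 307664.26
Ad valorem component: 307664.26 × 18% = 55379.57
Specific component: 18126 × 3.79 = 68697.54
Import duty = 55379.57 + 68697.54 = 124077.11
Buyer bears: freight 5432.60 + insurance 535.10 + destination terminal 854.28 + brokerage 204.24 + delivery 759.66 + duty 124077.11 = 131862.99
Landed cost = invoice 301696.56 + 131862.99 = 433559.55

Total landed cost: GBP 433559.55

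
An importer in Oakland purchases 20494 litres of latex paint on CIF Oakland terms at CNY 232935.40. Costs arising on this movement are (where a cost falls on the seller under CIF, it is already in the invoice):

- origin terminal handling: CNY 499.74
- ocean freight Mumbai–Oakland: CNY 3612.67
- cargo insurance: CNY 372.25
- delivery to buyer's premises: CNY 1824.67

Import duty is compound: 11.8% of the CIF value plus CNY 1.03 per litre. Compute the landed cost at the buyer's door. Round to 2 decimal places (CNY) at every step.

Total landed cost: CNY 283355.27

CIF: the seller pays costs through ocean freight and marine insurance to the destination port.
Already in the invoice (seller's account under CIF): origin terminal, freight, insurance — exclude.
The CIF price already equals the CIF value: 232935.40
Ad valorem component: 232935.40 × 11.8% = 27486.38
Specific component: 20494 × 1.03 = 21108.82
Import duty = 27486.38 + 21108.82 = 48595.20
Buyer bears: delivery 1824.67 + duty 48595.20 = 50419.87
Landed cost = invoice 232935.40 + 50419.87 = 283355.27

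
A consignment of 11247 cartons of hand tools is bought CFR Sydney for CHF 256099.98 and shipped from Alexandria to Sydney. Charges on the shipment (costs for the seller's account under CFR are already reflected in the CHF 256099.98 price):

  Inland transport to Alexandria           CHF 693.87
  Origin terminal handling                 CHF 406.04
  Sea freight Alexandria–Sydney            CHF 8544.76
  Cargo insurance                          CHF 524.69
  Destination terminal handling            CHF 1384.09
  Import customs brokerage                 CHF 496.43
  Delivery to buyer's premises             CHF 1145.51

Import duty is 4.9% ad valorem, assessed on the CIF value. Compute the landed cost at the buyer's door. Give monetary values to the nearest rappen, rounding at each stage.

Total landed cost: CHF 272225.31

CFR: the seller pays costs through ocean freight to the destination port, but not insurance.
Already in the invoice (seller's account under CFR): inland to port, origin terminal, freight — exclude.
CIF value = CFR price + insurance = 256099.98 + 524.69 = 256624.67
Import duty = 256624.67 × 4.9% = 12574.61
Buyer bears: insurance 524.69 + destination terminal 1384.09 + brokerage 496.43 + delivery 1145.51 + duty 12574.61 = 16125.33
Landed cost = invoice 256099.98 + 16125.33 = 272225.31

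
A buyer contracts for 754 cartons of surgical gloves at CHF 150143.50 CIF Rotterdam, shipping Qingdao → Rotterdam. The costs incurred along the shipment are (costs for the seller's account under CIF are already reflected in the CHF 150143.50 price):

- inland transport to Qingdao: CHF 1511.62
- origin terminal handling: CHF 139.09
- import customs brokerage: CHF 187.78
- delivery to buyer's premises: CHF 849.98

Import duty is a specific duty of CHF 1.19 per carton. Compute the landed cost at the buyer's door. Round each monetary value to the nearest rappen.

Total landed cost: CHF 152078.52

CIF: the seller pays costs through ocean freight and marine insurance to the destination port.
Already in the invoice (seller's account under CIF): inland to port, origin terminal — exclude.
The CIF price already equals the CIF value: 150143.50
Import duty = 754 × 1.19 = 897.26
Buyer bears: brokerage 187.78 + delivery 849.98 + duty 897.26 = 1935.02
Landed cost = invoice 150143.50 + 1935.02 = 152078.52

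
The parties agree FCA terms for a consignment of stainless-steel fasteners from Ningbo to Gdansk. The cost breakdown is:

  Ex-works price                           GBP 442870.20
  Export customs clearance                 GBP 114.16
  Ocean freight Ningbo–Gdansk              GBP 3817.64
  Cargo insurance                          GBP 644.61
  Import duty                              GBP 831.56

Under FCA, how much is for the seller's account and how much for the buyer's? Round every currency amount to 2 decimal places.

FCA: the seller delivers export-cleared goods to the carrier; the buyer bears costs from that point.
Seller's account: goods 442870.20 + export clearance 114.16 = 442984.36
Buyer's account: freight 3817.64 + insurance 644.61 + duty 831.56 = 5293.81

Seller: GBP 442984.36; buyer: GBP 5293.81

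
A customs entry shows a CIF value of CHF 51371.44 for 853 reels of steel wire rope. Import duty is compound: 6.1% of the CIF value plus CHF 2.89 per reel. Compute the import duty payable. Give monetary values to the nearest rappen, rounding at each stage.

Ad valorem component: 51371.44 × 6.1% = 3133.66
Specific component: 853 × 2.89 = 2465.17
Import duty = 3133.66 + 2465.17 = 5598.83

Import duty: CHF 5598.83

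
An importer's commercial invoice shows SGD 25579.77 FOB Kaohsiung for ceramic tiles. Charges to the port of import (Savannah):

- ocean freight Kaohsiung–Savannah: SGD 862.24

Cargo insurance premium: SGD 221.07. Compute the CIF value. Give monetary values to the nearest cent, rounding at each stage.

CIF value: SGD 26663.08

CIF = FOB price + freight + insurance
CIF = 25579.77 + 862.24 + 221.07 = 26663.08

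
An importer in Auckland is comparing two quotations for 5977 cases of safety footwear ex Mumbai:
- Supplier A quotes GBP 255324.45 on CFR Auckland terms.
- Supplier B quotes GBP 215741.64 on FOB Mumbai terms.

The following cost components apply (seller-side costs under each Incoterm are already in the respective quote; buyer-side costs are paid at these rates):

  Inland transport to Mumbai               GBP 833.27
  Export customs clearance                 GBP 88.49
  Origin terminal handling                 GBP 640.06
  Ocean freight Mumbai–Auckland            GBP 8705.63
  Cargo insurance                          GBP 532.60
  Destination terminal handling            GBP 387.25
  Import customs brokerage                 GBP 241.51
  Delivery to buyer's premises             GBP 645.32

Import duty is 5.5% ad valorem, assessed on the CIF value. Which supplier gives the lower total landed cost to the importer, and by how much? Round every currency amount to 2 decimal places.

Supplier A (CFR):
CIF value = CFR price + insurance = 255324.45 + 532.60 = 255857.05
Import duty = 255857.05 × 5.5% = 14072.14
Buyer bears (A): 532.60 + 387.25 + 241.51 + 645.32 = 1806.68
Landed cost (A) = invoice 255324.45 + 1806.68 + duty 14072.14 = 271203.27
Supplier B (FOB):
CIF value = FOB price + freight + insurance = 215741.64 + 8705.63 + 532.60 = 224979.87
Import duty = 224979.87 × 5.5% = 12373.89
Buyer bears (B): 8705.63 + 532.60 + 387.25 + 241.51 + 645.32 = 10512.31
Landed cost (B) = invoice 215741.64 + 10512.31 + duty 12373.89 = 238627.84
Difference = |271203.27 − 238627.84| = 32575.43

Supplier B is cheaper by GBP 32575.43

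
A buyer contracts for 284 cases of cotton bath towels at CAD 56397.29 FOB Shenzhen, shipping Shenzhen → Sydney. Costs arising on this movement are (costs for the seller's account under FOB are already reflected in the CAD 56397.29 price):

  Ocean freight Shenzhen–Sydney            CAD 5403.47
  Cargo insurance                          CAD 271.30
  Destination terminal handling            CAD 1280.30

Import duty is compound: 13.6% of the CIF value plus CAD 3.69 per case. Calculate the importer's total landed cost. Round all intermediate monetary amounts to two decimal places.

Total landed cost: CAD 72842.12

FOB: the seller bears costs until goods are on board at the origin port; the buyer bears freight, insurance and all costs thereafter.
CIF value = FOB price + freight + insurance = 56397.29 + 5403.47 + 271.30 = 62072.06
Ad valorem component: 62072.06 × 13.6% = 8441.80
Specific component: 284 × 3.69 = 1047.96
Import duty = 8441.80 + 1047.96 = 9489.76
Buyer bears: freight 5403.47 + insurance 271.30 + destination terminal 1280.30 + duty 9489.76 = 16444.83
Landed cost = invoice 56397.29 + 16444.83 = 72842.12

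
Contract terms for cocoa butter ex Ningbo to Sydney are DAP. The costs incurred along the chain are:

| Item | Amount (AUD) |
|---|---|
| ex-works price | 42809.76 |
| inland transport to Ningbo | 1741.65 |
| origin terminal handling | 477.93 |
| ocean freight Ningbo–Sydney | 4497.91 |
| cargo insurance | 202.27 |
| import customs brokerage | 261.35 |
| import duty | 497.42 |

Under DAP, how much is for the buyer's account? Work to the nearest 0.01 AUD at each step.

Buyer's account: AUD 758.77

DAP: the seller bears all costs to the named destination except import duty and clearance.
Seller's account: goods 42809.76 + inland to port 1741.65 + origin terminal 477.93 + freight 4497.91 + insurance 202.27 = 49729.52
Buyer's account: brokerage 261.35 + duty 497.42 = 758.77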